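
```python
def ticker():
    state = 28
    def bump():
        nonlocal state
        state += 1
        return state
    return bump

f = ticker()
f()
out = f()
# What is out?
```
30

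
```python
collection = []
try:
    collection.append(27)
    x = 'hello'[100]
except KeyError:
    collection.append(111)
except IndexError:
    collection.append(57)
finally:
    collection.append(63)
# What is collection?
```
[27, 57, 63]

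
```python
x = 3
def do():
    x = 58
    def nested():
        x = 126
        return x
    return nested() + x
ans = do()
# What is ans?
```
184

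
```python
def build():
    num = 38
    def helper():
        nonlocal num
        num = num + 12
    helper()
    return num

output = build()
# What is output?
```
50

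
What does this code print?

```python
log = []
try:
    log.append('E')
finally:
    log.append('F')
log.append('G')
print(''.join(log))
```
EFG

try/finally without except, no exception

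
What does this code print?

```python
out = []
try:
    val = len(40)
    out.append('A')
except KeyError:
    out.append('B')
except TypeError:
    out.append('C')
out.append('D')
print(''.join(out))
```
CD

TypeError is caught by its specific handler, not KeyError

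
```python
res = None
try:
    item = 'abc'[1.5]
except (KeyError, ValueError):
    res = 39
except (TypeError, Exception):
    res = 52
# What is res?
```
52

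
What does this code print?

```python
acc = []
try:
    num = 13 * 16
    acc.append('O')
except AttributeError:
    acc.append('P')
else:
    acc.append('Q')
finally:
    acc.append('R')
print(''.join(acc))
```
OQR

else runs before finally when no exception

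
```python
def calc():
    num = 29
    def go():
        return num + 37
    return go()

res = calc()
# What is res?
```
66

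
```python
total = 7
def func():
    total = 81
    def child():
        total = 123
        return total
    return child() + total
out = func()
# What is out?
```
204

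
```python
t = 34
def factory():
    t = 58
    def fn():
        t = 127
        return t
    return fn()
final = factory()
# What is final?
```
127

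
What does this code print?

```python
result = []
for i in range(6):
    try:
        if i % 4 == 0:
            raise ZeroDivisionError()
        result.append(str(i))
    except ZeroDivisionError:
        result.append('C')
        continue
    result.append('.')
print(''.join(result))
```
C1.2.3.C5.

continue in except skips rest of loop body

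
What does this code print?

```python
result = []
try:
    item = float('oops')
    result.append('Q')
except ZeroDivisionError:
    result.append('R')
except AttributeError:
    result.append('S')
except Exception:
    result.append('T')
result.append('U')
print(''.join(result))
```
TU

ValueError not specifically caught, falls to Exception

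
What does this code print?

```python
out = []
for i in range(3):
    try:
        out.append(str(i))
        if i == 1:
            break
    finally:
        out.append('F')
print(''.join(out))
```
0F1F

finally runs even when breaking out of loop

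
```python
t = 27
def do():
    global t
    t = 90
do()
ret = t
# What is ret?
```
90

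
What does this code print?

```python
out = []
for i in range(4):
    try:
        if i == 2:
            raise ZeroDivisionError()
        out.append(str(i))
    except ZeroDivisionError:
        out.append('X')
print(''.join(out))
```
01X3

Exception on i=2 caught, loop continues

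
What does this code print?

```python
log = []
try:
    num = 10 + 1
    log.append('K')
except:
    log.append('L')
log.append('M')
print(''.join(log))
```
KM

No exception, try block completes normally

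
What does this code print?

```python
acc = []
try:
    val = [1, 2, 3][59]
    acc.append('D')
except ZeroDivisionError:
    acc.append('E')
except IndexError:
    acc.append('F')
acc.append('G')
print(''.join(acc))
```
FG

IndexError is caught by its specific handler, not ZeroDivisionError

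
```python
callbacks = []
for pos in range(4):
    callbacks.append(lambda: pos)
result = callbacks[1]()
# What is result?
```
3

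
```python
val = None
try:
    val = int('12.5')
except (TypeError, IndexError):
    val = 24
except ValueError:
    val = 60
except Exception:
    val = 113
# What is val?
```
60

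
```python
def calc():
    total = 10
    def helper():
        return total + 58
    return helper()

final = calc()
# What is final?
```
68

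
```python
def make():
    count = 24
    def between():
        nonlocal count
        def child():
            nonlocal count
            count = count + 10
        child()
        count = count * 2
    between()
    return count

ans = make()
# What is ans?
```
68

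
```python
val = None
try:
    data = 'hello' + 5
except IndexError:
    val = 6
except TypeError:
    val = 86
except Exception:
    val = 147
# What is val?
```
86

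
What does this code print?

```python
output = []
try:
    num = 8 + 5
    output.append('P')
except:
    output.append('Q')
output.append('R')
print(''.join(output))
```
PR

No exception, try block completes normally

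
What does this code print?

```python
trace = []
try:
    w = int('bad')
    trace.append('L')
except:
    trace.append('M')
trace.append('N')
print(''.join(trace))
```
MN

Exception raised in try, caught by bare except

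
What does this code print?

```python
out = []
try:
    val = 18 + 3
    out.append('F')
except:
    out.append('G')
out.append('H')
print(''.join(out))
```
FH

No exception, try block completes normally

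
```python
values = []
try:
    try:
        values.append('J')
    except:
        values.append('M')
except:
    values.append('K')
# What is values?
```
['J']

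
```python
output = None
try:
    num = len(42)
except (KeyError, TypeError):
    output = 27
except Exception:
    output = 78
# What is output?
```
27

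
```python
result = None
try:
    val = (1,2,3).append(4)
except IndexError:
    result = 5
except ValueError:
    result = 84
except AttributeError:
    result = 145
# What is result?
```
145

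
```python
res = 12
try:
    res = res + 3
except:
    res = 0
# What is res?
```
15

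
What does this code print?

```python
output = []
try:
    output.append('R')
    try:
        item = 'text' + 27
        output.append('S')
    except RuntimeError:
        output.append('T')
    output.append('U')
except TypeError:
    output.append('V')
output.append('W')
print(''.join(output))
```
RVW

Inner handler doesn't match, propagates to outer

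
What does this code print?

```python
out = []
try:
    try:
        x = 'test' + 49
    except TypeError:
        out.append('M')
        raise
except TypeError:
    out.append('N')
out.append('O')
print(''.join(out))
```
MNO

raise without argument re-raises current exception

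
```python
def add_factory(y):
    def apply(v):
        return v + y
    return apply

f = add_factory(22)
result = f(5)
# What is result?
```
27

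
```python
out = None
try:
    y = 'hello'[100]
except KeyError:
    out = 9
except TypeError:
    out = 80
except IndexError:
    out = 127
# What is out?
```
127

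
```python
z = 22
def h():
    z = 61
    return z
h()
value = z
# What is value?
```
22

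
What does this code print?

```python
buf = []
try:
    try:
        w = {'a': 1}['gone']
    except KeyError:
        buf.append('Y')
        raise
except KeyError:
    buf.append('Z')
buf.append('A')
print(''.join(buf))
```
YZA

raise without argument re-raises current exception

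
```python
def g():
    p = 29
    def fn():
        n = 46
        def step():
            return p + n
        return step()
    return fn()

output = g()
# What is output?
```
75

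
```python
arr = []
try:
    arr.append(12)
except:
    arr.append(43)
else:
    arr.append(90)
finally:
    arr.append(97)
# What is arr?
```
[12, 90, 97]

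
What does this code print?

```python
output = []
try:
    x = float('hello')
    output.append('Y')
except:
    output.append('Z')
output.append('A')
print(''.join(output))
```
ZA

Exception raised in try, caught by bare except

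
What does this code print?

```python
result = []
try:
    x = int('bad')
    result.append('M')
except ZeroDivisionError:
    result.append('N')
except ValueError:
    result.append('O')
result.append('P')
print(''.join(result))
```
OP

ValueError is caught by its specific handler, not ZeroDivisionError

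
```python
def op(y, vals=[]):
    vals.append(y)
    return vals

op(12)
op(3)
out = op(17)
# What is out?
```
[12, 3, 17]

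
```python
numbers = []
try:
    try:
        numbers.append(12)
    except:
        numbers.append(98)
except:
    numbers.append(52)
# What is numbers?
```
[12]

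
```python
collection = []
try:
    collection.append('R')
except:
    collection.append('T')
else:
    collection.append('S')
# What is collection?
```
['R', 'S']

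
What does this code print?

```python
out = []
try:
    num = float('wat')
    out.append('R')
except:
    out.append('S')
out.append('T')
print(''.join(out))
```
ST

Exception raised in try, caught by bare except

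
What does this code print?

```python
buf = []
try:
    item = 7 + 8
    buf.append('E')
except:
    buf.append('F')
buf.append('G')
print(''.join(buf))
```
EG

No exception, try block completes normally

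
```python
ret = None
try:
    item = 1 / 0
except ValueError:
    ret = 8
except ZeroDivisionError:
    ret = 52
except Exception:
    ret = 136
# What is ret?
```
52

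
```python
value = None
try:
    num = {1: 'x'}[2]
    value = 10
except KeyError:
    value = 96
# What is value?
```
96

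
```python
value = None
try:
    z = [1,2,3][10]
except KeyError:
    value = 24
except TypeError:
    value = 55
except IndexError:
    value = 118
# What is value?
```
118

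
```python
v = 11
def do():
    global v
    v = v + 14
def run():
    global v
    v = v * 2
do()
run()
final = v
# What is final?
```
50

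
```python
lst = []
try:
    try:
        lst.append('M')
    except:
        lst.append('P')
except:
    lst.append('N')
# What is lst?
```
['M']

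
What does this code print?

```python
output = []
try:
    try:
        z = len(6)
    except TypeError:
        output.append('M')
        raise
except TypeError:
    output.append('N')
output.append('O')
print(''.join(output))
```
MNO

raise without argument re-raises current exception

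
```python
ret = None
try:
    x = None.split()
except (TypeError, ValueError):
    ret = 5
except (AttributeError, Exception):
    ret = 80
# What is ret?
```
80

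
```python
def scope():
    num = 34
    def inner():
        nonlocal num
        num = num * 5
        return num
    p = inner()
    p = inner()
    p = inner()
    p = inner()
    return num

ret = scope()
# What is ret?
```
21250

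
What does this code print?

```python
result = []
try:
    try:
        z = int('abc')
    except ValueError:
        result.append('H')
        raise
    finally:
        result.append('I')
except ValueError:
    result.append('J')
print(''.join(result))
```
HIJ

finally runs before re-raised exception propagates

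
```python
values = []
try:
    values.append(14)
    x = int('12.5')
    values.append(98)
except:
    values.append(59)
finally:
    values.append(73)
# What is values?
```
[14, 59, 73]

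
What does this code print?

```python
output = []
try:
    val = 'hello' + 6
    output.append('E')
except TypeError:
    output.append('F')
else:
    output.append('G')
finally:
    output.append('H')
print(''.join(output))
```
FH

Exception: except runs, else skipped, finally runs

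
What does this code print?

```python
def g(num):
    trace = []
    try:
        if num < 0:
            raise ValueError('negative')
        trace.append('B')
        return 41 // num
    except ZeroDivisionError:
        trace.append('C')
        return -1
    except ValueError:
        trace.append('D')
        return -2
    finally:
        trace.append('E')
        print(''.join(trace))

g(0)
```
BCE

num=0 causes ZeroDivisionError, caught, finally prints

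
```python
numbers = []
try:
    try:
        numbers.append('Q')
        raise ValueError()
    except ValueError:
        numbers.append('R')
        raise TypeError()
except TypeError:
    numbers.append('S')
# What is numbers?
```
['Q', 'R', 'S']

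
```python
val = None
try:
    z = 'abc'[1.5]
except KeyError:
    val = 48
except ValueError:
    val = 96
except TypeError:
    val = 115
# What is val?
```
115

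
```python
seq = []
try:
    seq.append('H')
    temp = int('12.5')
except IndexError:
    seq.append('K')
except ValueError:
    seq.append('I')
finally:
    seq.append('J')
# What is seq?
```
['H', 'I', 'J']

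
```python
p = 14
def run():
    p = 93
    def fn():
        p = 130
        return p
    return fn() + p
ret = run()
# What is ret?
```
223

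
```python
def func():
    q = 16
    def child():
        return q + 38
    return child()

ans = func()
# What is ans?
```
54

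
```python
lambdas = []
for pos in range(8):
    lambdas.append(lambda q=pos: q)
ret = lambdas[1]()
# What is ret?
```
1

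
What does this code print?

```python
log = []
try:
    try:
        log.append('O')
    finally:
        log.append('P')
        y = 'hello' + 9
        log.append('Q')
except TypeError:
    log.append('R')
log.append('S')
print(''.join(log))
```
OPRS

Exception in inner finally caught by outer except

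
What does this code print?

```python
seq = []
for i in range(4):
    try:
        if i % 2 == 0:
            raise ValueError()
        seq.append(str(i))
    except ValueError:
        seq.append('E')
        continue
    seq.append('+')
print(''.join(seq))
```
E1+E3+

continue in except skips rest of loop body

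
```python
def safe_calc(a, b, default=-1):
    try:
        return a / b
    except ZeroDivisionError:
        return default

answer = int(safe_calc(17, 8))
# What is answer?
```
2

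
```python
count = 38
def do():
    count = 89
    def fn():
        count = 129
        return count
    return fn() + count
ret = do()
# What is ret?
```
218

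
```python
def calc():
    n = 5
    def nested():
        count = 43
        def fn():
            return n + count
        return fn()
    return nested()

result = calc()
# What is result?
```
48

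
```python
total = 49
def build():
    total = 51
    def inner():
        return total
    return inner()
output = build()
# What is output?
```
51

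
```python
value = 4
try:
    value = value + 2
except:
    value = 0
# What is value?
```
6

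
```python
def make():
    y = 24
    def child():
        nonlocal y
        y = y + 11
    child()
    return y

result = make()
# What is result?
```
35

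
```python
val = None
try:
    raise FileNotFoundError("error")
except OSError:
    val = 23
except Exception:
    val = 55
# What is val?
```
23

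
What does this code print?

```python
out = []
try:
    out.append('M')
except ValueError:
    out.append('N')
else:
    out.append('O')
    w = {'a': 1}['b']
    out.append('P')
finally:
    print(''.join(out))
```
MO

Try succeeds, else appends 'O', KeyError in else is uncaught, finally prints before exception propagates ('P' never appended)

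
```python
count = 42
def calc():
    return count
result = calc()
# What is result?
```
42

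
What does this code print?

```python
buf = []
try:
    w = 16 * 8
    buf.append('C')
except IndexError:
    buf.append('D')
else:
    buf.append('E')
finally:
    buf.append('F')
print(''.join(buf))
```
CEF

else runs before finally when no exception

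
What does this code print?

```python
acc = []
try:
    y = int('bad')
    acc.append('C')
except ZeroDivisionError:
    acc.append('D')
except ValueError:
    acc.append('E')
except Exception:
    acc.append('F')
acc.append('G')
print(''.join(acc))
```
EG

ValueError matches before generic Exception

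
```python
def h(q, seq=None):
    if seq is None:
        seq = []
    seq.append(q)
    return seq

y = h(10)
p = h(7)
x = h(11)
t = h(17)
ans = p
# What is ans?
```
[7]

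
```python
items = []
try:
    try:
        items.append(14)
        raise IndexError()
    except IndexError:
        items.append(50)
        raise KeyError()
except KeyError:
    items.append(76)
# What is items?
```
[14, 50, 76]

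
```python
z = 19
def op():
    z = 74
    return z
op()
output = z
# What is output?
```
19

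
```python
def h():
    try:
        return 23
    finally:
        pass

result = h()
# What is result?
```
23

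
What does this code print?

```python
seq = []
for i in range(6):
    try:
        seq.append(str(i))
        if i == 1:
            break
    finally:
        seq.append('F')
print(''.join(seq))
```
0F1F

finally runs even when breaking out of loop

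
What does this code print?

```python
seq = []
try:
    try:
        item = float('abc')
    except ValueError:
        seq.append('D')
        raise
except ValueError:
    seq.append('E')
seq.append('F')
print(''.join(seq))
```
DEF

raise without argument re-raises current exception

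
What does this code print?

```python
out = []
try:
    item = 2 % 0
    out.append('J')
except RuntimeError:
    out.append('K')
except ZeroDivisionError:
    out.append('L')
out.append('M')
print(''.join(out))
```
LM

ZeroDivisionError is caught by its specific handler, not RuntimeError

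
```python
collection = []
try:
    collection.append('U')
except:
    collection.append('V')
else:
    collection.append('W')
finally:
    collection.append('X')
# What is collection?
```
['U', 'W', 'X']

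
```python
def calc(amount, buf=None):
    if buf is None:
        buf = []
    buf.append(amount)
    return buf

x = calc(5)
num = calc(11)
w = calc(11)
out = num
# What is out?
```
[11]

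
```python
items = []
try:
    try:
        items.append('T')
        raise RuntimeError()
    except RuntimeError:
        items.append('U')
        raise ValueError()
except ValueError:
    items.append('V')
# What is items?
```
['T', 'U', 'V']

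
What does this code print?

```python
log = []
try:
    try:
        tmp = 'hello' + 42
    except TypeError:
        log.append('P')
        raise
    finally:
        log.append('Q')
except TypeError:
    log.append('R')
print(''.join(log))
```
PQR

finally runs before re-raised exception propagates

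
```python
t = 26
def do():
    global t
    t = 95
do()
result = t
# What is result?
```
95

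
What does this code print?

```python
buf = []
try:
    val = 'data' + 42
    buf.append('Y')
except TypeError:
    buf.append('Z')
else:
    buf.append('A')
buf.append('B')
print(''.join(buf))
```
ZB

else block skipped when exception is caught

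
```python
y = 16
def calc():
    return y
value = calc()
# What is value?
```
16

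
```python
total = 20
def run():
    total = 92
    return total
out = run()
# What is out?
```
92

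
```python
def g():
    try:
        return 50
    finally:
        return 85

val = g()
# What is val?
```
85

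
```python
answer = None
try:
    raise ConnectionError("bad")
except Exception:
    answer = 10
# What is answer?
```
10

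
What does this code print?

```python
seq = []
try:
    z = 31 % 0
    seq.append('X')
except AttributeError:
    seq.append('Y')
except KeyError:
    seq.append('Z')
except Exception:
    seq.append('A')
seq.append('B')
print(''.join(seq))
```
AB

ZeroDivisionError not specifically caught, falls to Exception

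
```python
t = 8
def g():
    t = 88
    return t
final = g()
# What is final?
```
88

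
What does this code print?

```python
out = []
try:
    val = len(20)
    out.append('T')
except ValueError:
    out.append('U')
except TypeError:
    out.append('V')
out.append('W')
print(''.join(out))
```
VW

TypeError is caught by its specific handler, not ValueError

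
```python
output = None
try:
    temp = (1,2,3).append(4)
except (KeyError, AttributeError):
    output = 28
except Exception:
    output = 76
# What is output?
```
28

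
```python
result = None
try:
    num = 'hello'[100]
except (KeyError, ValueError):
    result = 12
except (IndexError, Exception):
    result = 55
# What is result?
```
55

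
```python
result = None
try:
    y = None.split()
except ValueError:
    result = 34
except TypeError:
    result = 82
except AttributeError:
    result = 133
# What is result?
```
133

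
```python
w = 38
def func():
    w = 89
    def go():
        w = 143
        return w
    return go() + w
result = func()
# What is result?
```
232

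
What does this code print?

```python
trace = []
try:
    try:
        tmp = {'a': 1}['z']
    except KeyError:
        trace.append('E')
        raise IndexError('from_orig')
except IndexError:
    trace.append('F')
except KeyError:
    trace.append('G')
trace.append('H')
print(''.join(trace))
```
EFH

IndexError raised and caught, original KeyError not re-raised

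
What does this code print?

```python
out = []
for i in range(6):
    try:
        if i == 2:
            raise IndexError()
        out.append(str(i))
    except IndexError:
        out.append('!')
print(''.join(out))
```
01!345

Exception on i=2 caught, loop continues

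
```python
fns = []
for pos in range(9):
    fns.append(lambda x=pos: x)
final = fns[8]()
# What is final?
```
8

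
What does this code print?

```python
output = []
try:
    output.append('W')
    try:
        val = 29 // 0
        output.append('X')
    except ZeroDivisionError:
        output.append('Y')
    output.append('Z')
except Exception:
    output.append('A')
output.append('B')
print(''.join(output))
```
WYZB

Inner exception caught by inner handler, outer continues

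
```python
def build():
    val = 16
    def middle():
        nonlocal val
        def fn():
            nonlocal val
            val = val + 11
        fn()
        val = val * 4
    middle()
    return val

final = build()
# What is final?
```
108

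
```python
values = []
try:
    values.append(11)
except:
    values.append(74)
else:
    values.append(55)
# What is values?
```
[11, 55]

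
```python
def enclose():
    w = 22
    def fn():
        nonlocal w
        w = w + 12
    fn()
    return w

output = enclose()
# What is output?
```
34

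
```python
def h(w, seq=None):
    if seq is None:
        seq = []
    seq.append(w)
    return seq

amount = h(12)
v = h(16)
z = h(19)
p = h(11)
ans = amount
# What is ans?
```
[12]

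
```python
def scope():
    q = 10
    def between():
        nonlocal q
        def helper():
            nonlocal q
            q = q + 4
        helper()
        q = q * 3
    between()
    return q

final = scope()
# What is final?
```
42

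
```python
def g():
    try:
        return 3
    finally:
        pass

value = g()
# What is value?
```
3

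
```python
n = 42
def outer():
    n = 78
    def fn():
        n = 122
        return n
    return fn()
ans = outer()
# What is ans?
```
122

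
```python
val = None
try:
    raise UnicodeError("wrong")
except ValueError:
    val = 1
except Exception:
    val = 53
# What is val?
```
1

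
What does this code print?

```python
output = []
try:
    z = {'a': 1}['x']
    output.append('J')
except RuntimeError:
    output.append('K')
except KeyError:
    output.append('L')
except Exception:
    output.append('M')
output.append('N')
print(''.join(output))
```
LN

KeyError matches before generic Exception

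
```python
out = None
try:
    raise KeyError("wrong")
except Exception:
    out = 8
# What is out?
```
8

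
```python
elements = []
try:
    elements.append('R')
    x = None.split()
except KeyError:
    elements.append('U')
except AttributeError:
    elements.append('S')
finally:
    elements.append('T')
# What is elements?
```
['R', 'S', 'T']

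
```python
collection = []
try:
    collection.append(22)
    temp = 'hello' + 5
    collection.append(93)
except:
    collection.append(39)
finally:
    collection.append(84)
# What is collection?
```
[22, 39, 84]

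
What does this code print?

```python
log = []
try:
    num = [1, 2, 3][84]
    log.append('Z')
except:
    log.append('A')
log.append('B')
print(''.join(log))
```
AB

Exception raised in try, caught by bare except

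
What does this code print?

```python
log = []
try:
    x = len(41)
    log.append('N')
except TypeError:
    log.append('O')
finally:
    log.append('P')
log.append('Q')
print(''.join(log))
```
OPQ

finally always runs, even after exception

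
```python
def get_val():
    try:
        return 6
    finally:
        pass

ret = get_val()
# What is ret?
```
6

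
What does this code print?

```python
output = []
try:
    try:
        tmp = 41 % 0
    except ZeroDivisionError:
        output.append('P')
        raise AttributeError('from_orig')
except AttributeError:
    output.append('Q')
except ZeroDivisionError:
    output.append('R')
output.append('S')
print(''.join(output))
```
PQS

AttributeError raised and caught, original ZeroDivisionError not re-raised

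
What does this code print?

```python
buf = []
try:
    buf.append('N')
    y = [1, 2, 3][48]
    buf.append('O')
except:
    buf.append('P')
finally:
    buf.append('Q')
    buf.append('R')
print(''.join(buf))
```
NPQR

Code before exception runs, then except, then all of finally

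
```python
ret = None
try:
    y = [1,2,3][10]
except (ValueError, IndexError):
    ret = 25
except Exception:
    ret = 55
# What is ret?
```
25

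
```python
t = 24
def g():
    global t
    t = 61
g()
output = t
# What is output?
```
61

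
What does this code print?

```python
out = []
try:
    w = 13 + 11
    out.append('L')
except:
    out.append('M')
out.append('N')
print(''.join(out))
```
LN

No exception, try block completes normally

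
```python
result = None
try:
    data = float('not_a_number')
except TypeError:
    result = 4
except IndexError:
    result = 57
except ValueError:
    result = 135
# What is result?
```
135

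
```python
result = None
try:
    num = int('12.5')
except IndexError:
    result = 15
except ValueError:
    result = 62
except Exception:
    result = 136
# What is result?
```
62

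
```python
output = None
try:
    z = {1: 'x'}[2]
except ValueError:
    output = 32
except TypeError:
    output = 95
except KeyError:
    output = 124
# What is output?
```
124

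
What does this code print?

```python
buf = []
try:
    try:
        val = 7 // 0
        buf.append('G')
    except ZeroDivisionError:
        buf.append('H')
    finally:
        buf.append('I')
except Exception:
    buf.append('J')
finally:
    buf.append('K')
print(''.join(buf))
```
HIK

Both finally blocks run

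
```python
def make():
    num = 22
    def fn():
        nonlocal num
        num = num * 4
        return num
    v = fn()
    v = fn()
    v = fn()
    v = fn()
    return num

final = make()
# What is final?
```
5632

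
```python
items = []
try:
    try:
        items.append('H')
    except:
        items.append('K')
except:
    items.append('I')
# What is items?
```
['H']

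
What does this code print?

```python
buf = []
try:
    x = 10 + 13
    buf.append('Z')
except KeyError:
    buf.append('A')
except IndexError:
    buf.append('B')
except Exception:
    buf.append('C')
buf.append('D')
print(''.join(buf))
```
ZD

No exception, try block completes normally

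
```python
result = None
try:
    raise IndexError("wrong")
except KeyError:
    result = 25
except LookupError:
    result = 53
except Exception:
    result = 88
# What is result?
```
53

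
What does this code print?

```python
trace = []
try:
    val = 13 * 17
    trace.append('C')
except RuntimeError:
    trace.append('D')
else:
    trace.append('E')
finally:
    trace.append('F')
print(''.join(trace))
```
CEF

else runs before finally when no exception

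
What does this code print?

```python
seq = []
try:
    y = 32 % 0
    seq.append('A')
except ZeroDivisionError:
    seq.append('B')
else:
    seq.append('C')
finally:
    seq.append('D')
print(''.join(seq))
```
BD

Exception: except runs, else skipped, finally runs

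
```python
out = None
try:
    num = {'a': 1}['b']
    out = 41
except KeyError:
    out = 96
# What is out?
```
96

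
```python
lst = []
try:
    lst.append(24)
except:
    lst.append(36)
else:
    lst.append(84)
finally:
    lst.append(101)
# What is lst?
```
[24, 84, 101]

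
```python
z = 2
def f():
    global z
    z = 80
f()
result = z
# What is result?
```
80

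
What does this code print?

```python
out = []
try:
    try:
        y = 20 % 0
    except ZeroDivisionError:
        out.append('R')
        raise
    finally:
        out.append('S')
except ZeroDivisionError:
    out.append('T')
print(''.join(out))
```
RST

finally runs before re-raised exception propagates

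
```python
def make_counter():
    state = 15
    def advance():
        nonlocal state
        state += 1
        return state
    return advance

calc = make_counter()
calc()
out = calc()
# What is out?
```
17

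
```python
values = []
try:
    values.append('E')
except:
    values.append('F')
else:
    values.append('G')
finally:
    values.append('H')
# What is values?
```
['E', 'G', 'H']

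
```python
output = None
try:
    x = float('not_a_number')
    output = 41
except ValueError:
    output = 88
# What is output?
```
88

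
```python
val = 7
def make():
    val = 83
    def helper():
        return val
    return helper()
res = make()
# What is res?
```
83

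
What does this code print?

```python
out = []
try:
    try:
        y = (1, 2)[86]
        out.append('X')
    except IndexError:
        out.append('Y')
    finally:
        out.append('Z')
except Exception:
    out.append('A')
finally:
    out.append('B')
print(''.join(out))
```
YZB

Both finally blocks run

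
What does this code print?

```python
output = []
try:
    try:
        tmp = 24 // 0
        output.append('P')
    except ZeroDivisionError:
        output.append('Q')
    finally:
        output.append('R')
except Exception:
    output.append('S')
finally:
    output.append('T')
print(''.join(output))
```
QRT

Both finally blocks run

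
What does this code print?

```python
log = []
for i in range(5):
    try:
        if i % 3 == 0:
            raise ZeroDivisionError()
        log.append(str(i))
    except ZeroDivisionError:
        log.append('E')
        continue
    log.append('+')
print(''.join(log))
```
E1+2+E4+

continue in except skips rest of loop body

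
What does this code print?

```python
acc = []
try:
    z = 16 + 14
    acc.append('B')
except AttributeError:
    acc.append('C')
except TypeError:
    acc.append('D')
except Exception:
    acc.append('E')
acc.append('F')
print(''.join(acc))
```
BF

No exception, try block completes normally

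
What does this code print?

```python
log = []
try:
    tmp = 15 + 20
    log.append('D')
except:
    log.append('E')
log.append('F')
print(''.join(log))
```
DF

No exception, try block completes normally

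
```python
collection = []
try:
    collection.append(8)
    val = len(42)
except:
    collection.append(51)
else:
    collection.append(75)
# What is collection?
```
[8, 51]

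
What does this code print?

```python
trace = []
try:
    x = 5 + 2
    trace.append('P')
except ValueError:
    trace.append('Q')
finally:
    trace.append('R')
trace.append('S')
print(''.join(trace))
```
PRS

finally runs after normal execution too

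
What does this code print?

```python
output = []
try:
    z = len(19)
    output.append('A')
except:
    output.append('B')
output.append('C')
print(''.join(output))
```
BC

Exception raised in try, caught by bare except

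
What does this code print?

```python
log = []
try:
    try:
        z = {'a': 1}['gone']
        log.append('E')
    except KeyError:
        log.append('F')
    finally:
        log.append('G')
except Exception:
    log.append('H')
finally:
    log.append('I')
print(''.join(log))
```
FGI

Both finally blocks run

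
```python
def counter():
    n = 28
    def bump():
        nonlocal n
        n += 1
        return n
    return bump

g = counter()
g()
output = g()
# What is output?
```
30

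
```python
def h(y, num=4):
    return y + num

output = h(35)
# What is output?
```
39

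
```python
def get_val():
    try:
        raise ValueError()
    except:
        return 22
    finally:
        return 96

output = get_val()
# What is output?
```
96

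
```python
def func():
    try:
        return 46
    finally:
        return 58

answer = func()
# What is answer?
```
58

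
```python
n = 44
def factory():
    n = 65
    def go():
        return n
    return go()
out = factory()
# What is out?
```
65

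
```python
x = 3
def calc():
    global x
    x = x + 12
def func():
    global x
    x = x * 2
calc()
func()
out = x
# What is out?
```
30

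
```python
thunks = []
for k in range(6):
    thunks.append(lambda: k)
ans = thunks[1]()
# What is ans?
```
5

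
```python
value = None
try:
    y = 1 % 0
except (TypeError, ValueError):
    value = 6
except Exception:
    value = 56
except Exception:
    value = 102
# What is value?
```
56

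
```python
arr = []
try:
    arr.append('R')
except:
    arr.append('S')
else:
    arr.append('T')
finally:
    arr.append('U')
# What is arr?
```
['R', 'T', 'U']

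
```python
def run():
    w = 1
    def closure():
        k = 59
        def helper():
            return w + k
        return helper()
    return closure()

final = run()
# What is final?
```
60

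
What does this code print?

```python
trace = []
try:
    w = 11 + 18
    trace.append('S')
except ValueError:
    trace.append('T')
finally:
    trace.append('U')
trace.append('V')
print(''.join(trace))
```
SUV

finally runs after normal execution too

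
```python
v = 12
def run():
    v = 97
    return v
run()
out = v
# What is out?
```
12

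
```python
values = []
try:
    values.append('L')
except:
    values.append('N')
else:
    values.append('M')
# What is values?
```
['L', 'M']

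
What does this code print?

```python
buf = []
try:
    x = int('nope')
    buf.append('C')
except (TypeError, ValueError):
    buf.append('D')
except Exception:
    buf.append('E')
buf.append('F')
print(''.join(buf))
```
DF

ValueError matches tuple containing it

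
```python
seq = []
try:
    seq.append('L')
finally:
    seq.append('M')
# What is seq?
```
['L', 'M']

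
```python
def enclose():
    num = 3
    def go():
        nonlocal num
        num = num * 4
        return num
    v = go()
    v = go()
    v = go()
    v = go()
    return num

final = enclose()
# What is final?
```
768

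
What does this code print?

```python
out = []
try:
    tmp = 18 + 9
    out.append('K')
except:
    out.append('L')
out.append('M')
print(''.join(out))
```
KM

No exception, try block completes normally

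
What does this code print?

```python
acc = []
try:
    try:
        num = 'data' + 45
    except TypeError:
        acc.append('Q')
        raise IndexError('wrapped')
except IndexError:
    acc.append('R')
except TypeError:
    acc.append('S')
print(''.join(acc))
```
QR

New IndexError raised, caught by outer IndexError handler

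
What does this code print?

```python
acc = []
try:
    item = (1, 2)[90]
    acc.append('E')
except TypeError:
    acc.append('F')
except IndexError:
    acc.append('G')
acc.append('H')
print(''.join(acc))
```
GH

IndexError is caught by its specific handler, not TypeError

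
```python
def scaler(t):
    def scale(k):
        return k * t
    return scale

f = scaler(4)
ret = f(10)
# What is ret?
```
40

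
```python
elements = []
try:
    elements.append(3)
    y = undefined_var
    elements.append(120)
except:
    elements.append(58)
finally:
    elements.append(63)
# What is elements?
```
[3, 58, 63]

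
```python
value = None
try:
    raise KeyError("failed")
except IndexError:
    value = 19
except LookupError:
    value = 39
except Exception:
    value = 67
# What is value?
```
39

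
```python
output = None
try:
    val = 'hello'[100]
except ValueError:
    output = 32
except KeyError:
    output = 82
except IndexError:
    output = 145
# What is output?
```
145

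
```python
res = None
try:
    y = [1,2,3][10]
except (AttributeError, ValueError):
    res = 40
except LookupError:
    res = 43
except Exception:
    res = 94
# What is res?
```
43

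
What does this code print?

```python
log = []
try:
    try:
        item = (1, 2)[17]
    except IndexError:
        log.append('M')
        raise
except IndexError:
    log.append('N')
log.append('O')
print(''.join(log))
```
MNO

raise without argument re-raises current exception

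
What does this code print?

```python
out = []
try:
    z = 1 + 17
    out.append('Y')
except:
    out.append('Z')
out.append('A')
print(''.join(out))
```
YA

No exception, try block completes normally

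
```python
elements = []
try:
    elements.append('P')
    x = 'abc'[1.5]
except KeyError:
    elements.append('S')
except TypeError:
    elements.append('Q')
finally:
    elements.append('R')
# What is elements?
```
['P', 'Q', 'R']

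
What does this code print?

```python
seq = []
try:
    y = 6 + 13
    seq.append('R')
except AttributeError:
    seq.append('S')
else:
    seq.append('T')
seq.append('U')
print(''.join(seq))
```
RTU

else block runs when no exception occurs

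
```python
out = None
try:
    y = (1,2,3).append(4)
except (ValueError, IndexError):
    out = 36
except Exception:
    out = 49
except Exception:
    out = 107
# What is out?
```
49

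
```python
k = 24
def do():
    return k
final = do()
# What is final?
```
24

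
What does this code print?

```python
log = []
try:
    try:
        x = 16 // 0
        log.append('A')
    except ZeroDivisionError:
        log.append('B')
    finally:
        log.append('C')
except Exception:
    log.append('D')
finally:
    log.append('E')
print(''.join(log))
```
BCE

Both finally blocks run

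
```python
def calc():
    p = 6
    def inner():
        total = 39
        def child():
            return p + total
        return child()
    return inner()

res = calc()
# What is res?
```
45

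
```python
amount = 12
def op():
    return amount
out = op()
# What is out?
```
12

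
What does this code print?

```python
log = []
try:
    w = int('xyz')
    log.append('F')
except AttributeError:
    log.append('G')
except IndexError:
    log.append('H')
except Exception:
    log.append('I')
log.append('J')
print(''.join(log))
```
IJ

ValueError not specifically caught, falls to Exception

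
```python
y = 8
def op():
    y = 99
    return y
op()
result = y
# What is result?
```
8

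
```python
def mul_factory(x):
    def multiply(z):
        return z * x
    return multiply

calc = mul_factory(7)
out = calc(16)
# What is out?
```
112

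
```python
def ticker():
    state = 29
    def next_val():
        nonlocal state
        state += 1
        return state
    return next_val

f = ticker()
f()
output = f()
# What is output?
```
31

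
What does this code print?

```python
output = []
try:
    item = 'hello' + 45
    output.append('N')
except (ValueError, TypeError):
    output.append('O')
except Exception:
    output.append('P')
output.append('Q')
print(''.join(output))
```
OQ

TypeError matches tuple containing it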